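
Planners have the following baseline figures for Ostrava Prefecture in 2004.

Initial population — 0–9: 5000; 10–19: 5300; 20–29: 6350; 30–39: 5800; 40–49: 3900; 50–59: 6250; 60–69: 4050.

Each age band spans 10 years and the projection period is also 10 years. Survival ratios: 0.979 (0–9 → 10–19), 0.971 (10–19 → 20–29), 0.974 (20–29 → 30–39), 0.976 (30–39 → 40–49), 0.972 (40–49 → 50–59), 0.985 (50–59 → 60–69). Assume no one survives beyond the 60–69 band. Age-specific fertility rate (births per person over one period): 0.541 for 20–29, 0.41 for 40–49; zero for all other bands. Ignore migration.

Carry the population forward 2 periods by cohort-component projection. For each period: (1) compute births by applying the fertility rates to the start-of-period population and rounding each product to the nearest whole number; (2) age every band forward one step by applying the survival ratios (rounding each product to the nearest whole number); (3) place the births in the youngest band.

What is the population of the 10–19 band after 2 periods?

4928

— Period 1 —
Births: 6350 * 0.541 = 3435 ; 3900 * 0.41 = 1599 — total 5034
10–19: 5000 * 0.979 = 4895
20–29: 5300 * 0.971 = 5146
30–39: 6350 * 0.974 = 6185
40–49: 5800 * 0.976 = 5661
50–59: 3900 * 0.972 = 3791
60–69: 6250 * 0.985 = 6156
Giving 5034 / 4895 / 5146 / 6185 / 5661 / 3791 / 6156.
— Period 2 —
Births: 5146 * 0.541 = 2784 ; 5661 * 0.41 = 2321 — total 5105
10–19: 5034 * 0.979 = 4928
20–29: 4895 * 0.971 = 4753
30–39: 5146 * 0.974 = 5012
40–49: 6185 * 0.976 = 6037
50–59: 5661 * 0.972 = 5502
60–69: 3791 * 0.985 = 3734
Giving 5105 / 4928 / 4753 / 5012 / 6037 / 5502 / 3734.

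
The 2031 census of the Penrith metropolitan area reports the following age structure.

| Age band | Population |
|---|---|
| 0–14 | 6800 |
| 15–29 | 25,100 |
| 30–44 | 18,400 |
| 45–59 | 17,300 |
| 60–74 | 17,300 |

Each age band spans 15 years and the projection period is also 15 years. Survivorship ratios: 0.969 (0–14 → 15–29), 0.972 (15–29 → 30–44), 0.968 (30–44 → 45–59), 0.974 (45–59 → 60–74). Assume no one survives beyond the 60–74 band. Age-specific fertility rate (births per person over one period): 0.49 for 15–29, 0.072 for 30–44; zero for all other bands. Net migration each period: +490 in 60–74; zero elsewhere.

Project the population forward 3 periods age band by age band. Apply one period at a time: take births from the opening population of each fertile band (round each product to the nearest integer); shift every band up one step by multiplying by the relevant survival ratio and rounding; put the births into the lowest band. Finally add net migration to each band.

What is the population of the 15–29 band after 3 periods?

4831

Period 1:
Births: 25100 × 0.49 = 12299  |  18400 × 0.072 = 1325 — total 13624
15–29: 6800 × 0.969 = 6589
30–44: 25100 × 0.972 = 24397
45–59: 18400 × 0.968 = 17811
60–74: 17300 × 0.974 = 16850
Net migration: 60–74 + 490 → 17340
Population now: 0–14=13624, 15–29=6589, 30–44=24397, 45–59=17811, 60–74=17340
Period 2:
Births: 6589 × 0.49 = 3229  |  24397 × 0.072 = 1757 — total 4986
15–29: 13624 × 0.969 = 13202
30–44: 6589 × 0.972 = 6405
45–59: 24397 × 0.968 = 23616
60–74: 17811 × 0.974 = 17348
Net migration: 60–74 + 490 → 17838
Population now: 0–14=4986, 15–29=13202, 30–44=6405, 45–59=23616, 60–74=17838
Period 3:
Births: 13202 × 0.49 = 6469  |  6405 × 0.072 = 461 — total 6930
15–29: 4986 × 0.969 = 4831
30–44: 13202 × 0.972 = 12832
45–59: 6405 × 0.968 = 6200
60–74: 23616 × 0.974 = 23002
Net migration: 60–74 + 490 → 23492
Population now: 0–14=6930, 15–29=4831, 30–44=12832, 45–59=6200, 60–74=23492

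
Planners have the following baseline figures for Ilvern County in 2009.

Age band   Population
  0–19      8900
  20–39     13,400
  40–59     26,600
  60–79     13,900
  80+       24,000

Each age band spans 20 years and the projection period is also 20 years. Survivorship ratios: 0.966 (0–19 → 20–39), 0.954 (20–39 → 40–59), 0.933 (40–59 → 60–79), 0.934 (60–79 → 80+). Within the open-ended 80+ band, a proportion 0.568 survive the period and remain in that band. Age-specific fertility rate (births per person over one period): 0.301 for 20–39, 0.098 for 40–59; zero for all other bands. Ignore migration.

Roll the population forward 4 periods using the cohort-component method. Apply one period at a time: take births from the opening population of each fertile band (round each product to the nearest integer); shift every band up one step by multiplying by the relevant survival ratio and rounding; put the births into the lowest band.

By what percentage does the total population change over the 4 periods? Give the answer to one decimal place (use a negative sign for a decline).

[period 1]
Births: 13400 × 0.301 = 4033  |  26600 × 0.098 = 2607 → total 6640
20–39: 8900 × 0.966 = 8597
40–59: 13400 × 0.954 = 12784
60–79: 26600 × 0.933 = 24818
80+: 13900 × 0.934 + 24000 × 0.568 = 12983 + 13632 = 26615
Population now: 0–19=6640, 20–39=8597, 40–59=12784, 60–79=24818, 80+=26615
[period 2]
Births: 8597 × 0.301 = 2588  |  12784 × 0.098 = 1253 → total 3841
20–39: 6640 × 0.966 = 6414
40–59: 8597 × 0.954 = 8202
60–79: 12784 × 0.933 = 11927
80+: 24818 × 0.934 + 26615 × 0.568 = 23180 + 15117 = 38297
Population now: 0–19=3841, 20–39=6414, 40–59=8202, 60–79=11927, 80+=38297
[period 3]
Births: 6414 × 0.301 = 1931  |  8202 × 0.098 = 804 → total 2735
20–39: 3841 × 0.966 = 3710
40–59: 6414 × 0.954 = 6119
60–79: 8202 × 0.933 = 7652
80+: 11927 × 0.934 + 38297 × 0.568 = 11140 + 21753 = 32893
Population now: 0–19=2735, 20–39=3710, 40–59=6119, 60–79=7652, 80+=32893
[period 4]
Births: 3710 × 0.301 = 1117  |  6119 × 0.098 = 600 → total 1717
20–39: 2735 × 0.966 = 2642
40–59: 3710 × 0.954 = 3539
60–79: 6119 × 0.933 = 5709
80+: 7652 × 0.934 + 32893 × 0.568 = 7147 + 18683 = 25830
Population now: 0–19=1717, 20–39=2642, 40–59=3539, 60–79=5709, 80+=25830
Total: 86800 → 39437; change = -47363; percentage change = -54.6%

-54.6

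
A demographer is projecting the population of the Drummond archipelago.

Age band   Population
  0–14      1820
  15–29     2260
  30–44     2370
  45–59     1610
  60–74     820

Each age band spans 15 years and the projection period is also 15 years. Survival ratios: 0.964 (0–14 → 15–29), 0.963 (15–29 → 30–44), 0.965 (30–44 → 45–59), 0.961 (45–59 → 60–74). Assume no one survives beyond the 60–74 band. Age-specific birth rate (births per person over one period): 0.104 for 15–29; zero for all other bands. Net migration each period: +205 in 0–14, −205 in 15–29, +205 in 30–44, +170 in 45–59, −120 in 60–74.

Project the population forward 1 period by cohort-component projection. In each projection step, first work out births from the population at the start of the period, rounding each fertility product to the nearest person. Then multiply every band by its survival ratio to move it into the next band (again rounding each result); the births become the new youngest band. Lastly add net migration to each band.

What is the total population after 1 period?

8254

— Period 1 —
Births: 2260 × 0.104 = 235
15–29: 1820 × 0.964 = 1754
30–44: 2260 × 0.963 = 2176
45–59: 2370 × 0.965 = 2287
60–74: 1610 × 0.961 = 1547
Net migration: 0–14 + 205 → 440; 15–29 − 205 → 1549; 30–44 + 205 → 2381; 45–59 + 170 → 2457; 60–74 − 120 → 1427
Population now: 0–14=440, 15–29=1549, 30–44=2381, 45–59=2457, 60–74=1427
Total after period 1: 440 + 1549 + 2381 + 2457 + 1427 = 8254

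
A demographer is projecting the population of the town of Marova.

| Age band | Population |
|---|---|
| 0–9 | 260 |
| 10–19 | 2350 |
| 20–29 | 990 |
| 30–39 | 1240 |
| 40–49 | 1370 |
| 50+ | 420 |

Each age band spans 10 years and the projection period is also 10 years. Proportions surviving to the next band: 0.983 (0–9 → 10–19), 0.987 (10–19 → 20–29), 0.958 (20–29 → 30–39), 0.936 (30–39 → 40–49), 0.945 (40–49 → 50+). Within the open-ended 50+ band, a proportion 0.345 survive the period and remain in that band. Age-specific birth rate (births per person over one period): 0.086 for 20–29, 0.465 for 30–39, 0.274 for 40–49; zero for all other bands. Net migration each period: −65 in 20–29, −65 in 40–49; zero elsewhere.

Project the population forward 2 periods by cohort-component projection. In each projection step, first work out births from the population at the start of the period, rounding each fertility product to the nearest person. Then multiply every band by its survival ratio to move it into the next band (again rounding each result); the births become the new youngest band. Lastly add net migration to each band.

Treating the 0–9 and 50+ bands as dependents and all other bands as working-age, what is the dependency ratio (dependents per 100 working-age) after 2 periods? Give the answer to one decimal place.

[period 1]
Births: 990 * 0.086 = 85, 1240 * 0.465 = 577, 1370 * 0.274 = 375 → 1037
10–19: 260 * 0.983 = 256
20–29: 2350 * 0.987 = 2319
30–39: 990 * 0.958 = 948
40–49: 1240 * 0.936 = 1161
50+: 1370 * 0.945 + 420 * 0.345 = 1295 + 145 = 1440
Net migration: 20–29 − 65 → 2254; 40–49 − 65 → 1096
Giving 1037 / 256 / 2254 / 948 / 1096 / 1440.
[period 2]
Births: 2254 * 0.086 = 194, 948 * 0.465 = 441, 1096 * 0.274 = 300 → 935
10–19: 1037 * 0.983 = 1019
20–29: 256 * 0.987 = 253
30–39: 2254 * 0.958 = 2159
40–49: 948 * 0.936 = 887
50+: 1096 * 0.945 + 1440 * 0.345 = 1036 + 497 = 1533
Net migration: 20–29 − 65 → 188; 40–49 − 65 → 822
Giving 935 / 1019 / 188 / 2159 / 822 / 1533.
Dependents (band 0–9 + band 50+) = 935 + 1533 = 2468; working-age = 4188; ratio = 2468/4188 × 100 = 58.9

58.9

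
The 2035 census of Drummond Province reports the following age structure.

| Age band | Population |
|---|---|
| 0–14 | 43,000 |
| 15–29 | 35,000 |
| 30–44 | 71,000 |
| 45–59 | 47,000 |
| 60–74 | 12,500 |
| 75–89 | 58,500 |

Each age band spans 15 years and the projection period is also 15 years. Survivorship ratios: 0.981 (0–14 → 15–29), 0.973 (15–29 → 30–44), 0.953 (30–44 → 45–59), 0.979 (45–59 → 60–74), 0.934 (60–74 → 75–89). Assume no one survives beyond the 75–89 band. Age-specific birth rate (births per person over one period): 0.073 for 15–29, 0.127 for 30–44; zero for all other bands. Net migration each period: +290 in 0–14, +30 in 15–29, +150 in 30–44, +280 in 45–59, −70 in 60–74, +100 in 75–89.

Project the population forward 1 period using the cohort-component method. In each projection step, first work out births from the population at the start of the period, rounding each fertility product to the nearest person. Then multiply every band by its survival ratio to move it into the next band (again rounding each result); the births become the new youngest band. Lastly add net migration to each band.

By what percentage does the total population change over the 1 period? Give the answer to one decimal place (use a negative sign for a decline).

— Period 1 —
Births: 35000 × 0.073 = 2555  |  71000 × 0.127 = 9017 → total 11572
15–29: 43000 × 0.981 = 42183
30–44: 35000 × 0.973 = 34055
45–59: 71000 × 0.953 = 67663
60–74: 47000 × 0.979 = 46013
75–89: 12500 × 0.934 = 11675
Net migration: 0–14 + 290 → 11862; 15–29 + 30 → 42213; 30–44 + 150 → 34205; 45–59 + 280 → 67943; 60–74 − 70 → 45943; 75–89 + 100 → 11775
Giving 11862 / 42213 / 34205 / 67943 / 45943 / 11775.
Total: 267000 → 213941; change = -53059; percentage change = -19.9%

-19.9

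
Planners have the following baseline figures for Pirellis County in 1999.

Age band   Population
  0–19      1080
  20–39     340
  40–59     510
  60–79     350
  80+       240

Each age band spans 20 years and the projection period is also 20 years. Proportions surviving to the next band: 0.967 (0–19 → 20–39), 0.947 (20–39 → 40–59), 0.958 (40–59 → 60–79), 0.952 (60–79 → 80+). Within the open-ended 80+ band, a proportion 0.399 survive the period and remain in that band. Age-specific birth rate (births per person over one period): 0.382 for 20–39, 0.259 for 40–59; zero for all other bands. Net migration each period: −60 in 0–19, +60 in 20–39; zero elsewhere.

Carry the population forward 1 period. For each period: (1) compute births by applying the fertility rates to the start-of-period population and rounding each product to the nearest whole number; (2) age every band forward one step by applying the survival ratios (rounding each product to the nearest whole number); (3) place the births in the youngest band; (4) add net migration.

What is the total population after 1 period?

Period 1.
Births: 340 * 0.382 = 130  |  510 * 0.259 = 132 — total 262
20–39: 1080 * 0.967 = 1044
40–59: 340 * 0.947 = 322
60–79: 510 * 0.958 = 489
80+: 350 * 0.952 + 240 * 0.399 = 333 + 96 = 429
Net migration: 0–19 − 60 → 202; 20–39 + 60 → 1104
→ [202, 1104, 322, 489, 429]
Total after period 1: 202 + 1104 + 322 + 489 + 429 = 2546

2546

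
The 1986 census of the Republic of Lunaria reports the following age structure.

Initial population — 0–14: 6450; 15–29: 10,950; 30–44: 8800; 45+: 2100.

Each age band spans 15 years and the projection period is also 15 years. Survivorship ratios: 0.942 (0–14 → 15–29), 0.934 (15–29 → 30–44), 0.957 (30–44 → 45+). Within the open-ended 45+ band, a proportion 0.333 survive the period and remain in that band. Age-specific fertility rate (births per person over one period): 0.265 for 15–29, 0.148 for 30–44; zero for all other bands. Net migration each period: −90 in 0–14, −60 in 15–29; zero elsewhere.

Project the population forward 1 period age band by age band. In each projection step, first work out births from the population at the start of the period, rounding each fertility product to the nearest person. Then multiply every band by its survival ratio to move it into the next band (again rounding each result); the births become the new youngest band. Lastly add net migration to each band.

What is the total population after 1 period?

[period 1]
Births: 10950 × 0.265 = 2902  |  8800 × 0.148 = 1302 → 4204
15–29: 6450 × 0.942 = 6076
30–44: 10950 × 0.934 = 10227
45+: 8800 × 0.957 + 2100 × 0.333 = 8422 + 699 = 9121
Net migration: 0–14 − 90 → 4114; 15–29 − 60 → 6016
Population now: 0–14=4114, 15–29=6016, 30–44=10227, 45+=9121
Total after period 1: 4114 + 6016 + 10227 + 9121 = 29478

29478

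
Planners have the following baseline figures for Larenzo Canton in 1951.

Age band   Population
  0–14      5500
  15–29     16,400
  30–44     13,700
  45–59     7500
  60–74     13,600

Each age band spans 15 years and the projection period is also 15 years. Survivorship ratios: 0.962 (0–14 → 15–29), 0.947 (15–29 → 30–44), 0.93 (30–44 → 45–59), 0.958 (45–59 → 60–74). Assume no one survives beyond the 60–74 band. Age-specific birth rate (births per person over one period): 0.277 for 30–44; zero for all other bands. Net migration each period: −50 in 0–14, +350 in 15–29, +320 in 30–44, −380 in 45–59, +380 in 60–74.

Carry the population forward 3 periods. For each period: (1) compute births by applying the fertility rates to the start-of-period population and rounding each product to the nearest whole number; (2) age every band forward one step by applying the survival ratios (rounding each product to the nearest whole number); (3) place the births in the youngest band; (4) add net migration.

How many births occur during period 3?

Period 1:
Births: 13700 × 0.277 = 3795
15–29: 5500 × 0.962 = 5291
30–44: 16400 × 0.947 = 15531
45–59: 13700 × 0.93 = 12741
60–74: 7500 × 0.958 = 7185
Net migration: 0–14 − 50 → 3745; 15–29 + 350 → 5641; 30–44 + 320 → 15851; 45–59 − 380 → 12361; 60–74 + 380 → 7565
→ [3745, 5641, 15851, 12361, 7565]
Period 2:
Births: 15851 × 0.277 = 4391
15–29: 3745 × 0.962 = 3603
30–44: 5641 × 0.947 = 5342
45–59: 15851 × 0.93 = 14741
60–74: 12361 × 0.958 = 11842
Net migration: 0–14 − 50 → 4341; 15–29 + 350 → 3953; 30–44 + 320 → 5662; 45–59 − 380 → 14361; 60–74 + 380 → 12222
→ [4341, 3953, 5662, 14361, 12222]
Period 3:
Births: 5662 × 0.277 = 1568
15–29: 4341 × 0.962 = 4176
30–44: 3953 × 0.947 = 3743
45–59: 5662 × 0.93 = 5266
60–74: 14361 × 0.958 = 13758
Net migration: 0–14 − 50 → 1518; 15–29 + 350 → 4526; 30–44 + 320 → 4063; 45–59 − 380 → 4886; 60–74 + 380 → 14138
→ [1518, 4526, 4063, 4886, 14138]

1568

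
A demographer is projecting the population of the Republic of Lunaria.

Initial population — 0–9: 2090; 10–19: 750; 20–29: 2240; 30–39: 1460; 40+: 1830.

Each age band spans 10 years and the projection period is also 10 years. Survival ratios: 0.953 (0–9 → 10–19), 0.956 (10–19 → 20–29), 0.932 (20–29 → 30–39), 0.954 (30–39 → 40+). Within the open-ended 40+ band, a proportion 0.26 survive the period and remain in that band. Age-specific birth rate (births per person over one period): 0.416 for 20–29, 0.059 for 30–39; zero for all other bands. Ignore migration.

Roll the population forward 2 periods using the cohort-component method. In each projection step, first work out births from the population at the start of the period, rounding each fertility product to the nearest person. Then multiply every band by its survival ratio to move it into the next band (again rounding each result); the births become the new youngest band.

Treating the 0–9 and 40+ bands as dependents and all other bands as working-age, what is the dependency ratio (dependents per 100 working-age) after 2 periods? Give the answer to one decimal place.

Let band 1 be 0–9 through band 5 = 40+.
After projecting period 1:
Births: 2240 * 0.416 = 932  |  1460 * 0.059 = 86 — total 1018
Band 2: 2090 * 0.953 = 1992
Band 3: 750 * 0.956 = 717
Band 4: 2240 * 0.932 = 2088
Band 5: 1460 * 0.954 + 1830 * 0.26 = 1393 + 476 = 1869
Population now: 0–9=1018, 10–19=1992, 20–29=717, 30–39=2088, 40+=1869
After projecting period 2:
Births: 717 * 0.416 = 298  |  2088 * 0.059 = 123 — total 421
Band 2: 1018 * 0.953 = 970
Band 3: 1992 * 0.956 = 1904
Band 4: 717 * 0.932 = 668
Band 5: 2088 * 0.954 + 1869 * 0.26 = 1992 + 486 = 2478
Population now: 0–9=421, 10–19=970, 20–29=1904, 30–39=668, 40+=2478
Dependents (band 0–9 + band 40+) = 421 + 2478 = 2899; working-age = 3542; ratio = 2899/3542 × 100 = 81.8

81.8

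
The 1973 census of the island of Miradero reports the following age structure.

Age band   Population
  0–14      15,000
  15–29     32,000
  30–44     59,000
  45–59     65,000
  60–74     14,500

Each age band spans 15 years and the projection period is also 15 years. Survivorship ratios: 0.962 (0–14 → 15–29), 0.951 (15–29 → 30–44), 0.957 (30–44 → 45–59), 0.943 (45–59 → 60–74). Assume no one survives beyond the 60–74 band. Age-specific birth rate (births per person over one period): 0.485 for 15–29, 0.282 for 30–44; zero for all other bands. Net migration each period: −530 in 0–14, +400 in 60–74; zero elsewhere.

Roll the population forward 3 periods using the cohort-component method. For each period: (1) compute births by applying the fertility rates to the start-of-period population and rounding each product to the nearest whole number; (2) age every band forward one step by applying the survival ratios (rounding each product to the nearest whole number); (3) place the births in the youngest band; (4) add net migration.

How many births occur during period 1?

32158

Numbering the groups 1..5 from youngest to oldest:
— Period 1 —
Births: 32000 × 0.485 = 15520 ; 59000 × 0.282 = 16638 → 32158
Group 2: 15000 × 0.962 = 14430
Group 3: 32000 × 0.951 = 30432
Group 4: 59000 × 0.957 = 56463
Group 5: 65000 × 0.943 = 61295
Net migration: Group 1 − 530 → 31628; Group 5 + 400 → 61695
→ [31628, 14430, 30432, 56463, 61695]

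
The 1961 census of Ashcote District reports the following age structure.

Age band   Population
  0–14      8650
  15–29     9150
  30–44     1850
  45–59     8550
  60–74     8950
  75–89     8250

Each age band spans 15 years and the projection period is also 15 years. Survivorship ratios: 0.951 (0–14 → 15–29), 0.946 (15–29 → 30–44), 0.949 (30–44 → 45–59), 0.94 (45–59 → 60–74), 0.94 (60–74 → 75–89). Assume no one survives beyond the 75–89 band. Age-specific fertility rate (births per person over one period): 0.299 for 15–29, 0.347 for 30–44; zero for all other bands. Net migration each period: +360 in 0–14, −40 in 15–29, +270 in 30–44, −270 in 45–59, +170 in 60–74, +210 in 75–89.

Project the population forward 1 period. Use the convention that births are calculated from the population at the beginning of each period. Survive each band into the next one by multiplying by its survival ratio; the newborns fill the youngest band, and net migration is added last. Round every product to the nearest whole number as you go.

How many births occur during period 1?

3378

— Period 1 —
Births: 9150 * 0.299 = 2736, 1850 * 0.347 = 642 → total 3378
15–29: 8650 * 0.951 = 8226
30–44: 9150 * 0.946 = 8656
45–59: 1850 * 0.949 = 1756
60–74: 8550 * 0.94 = 8037
75–89: 8950 * 0.94 = 8413
Net migration: 0–14 + 360 → 3738; 15–29 − 40 → 8186; 30–44 + 270 → 8926; 45–59 − 270 → 1486; 60–74 + 170 → 8207; 75–89 + 210 → 8623
End of period: [3738, 8186, 8926, 1486, 8207, 8623]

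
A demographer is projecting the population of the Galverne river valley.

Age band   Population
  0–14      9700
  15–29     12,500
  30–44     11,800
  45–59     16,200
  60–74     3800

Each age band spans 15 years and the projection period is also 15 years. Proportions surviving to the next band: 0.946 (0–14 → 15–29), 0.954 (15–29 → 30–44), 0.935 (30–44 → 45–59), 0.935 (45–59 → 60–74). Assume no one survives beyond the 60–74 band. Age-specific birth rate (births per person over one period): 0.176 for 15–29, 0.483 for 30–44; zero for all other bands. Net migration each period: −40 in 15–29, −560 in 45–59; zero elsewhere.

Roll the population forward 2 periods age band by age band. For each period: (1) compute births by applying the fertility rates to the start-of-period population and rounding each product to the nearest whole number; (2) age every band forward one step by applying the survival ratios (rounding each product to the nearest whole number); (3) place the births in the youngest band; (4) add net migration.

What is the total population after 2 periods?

43898

Numbering the bands 1..5 from youngest to oldest:
Period 1.
Births: 12500 * 0.176 = 2200, 11800 * 0.483 = 5699 → total 7899
Band 2: 9700 * 0.946 = 9176
Band 3: 12500 * 0.954 = 11925
Band 4: 11800 * 0.935 = 11033
Band 5: 16200 * 0.935 = 15147
Net migration: Band 2 − 40 → 9136; Band 4 − 560 → 10473
→ [7899, 9136, 11925, 10473, 15147]
Period 2.
Births: 9136 * 0.176 = 1608, 11925 * 0.483 = 5760 → total 7368
Band 2: 7899 * 0.946 = 7472
Band 3: 9136 * 0.954 = 8716
Band 4: 11925 * 0.935 = 11150
Band 5: 10473 * 0.935 = 9792
Net migration: Band 2 − 40 → 7432; Band 4 − 560 → 10590
→ [7368, 7432, 8716, 10590, 9792]
Total after period 2: 7368 + 7432 + 8716 + 10590 + 9792 = 43898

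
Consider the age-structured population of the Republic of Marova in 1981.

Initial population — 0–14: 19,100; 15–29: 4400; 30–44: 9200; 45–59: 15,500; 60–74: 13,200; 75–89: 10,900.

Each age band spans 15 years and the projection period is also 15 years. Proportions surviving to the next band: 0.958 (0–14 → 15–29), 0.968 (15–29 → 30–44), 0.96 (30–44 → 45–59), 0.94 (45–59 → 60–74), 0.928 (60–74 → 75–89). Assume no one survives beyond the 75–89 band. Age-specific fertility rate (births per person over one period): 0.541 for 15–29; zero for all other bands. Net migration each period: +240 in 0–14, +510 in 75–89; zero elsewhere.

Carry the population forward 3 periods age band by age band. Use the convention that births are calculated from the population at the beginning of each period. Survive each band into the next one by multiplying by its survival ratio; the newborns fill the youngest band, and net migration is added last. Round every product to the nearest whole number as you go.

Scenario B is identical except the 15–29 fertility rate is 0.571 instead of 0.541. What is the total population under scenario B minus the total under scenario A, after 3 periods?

Numbering the groups 1..6 from youngest to oldest:
Period 1.
Births: 4400 × 0.541 = 2380
Group 2: 19100 × 0.958 = 18298
Group 3: 4400 × 0.968 = 4259
Group 4: 9200 × 0.96 = 8832
Group 5: 15500 × 0.94 = 14570
Group 6: 13200 × 0.928 = 12250
Net migration: Group 1 + 240 → 2620; Group 6 + 510 → 12760
Population now: 0–14=2620, 15–29=18298, 30–44=4259, 45–59=8832, 60–74=14570, 75–89=12760
Period 2.
Births: 18298 × 0.541 = 9899
Group 2: 2620 × 0.958 = 2510
Group 3: 18298 × 0.968 = 17712
Group 4: 4259 × 0.96 = 4089
Group 5: 8832 × 0.94 = 8302
Group 6: 14570 × 0.928 = 13521
Net migration: Group 1 + 240 → 10139; Group 6 + 510 → 14031
Population now: 0–14=10139, 15–29=2510, 30–44=17712, 45–59=4089, 60–74=8302, 75–89=14031
Period 3.
Births: 2510 × 0.541 = 1358
Group 2: 10139 × 0.958 = 9713
Group 3: 2510 × 0.968 = 2430
Group 4: 17712 × 0.96 = 17004
Group 5: 4089 × 0.94 = 3844
Group 6: 8302 × 0.928 = 7704
Net migration: Group 1 + 240 → 1598; Group 6 + 510 → 8214
Population now: 0–14=1598, 15–29=9713, 30–44=2430, 45–59=17004, 60–74=3844, 75–89=8214
Scenario A total after 3 periods: 42803
Scenario B projection —
Period 1.
Births: 4400 × 0.571 = 2512
Group 2: 19100 × 0.958 = 18298
Group 3: 4400 × 0.968 = 4259
Group 4: 9200 × 0.96 = 8832
Group 5: 15500 × 0.94 = 14570
Group 6: 13200 × 0.928 = 12250
Net migration: Group 1 + 240 → 2752; Group 6 + 510 → 12760
Population now: 0–14=2752, 15–29=18298, 30–44=4259, 45–59=8832, 60–74=14570, 75–89=12760
Period 2.
Births: 18298 × 0.571 = 10448
Group 2: 2752 × 0.958 = 2636
Group 3: 18298 × 0.968 = 17712
Group 4: 4259 × 0.96 = 4089
Group 5: 8832 × 0.94 = 8302
Group 6: 14570 × 0.928 = 13521
Net migration: Group 1 + 240 → 10688; Group 6 + 510 → 14031
Population now: 0–14=10688, 15–29=2636, 30–44=17712, 45–59=4089, 60–74=8302, 75–89=14031
Period 3.
Births: 2636 × 0.571 = 1505
Group 2: 10688 × 0.958 = 10239
Group 3: 2636 × 0.968 = 2552
Group 4: 17712 × 0.96 = 17004
Group 5: 4089 × 0.94 = 3844
Group 6: 8302 × 0.928 = 7704
Net migration: Group 1 + 240 → 1745; Group 6 + 510 → 8214
Population now: 0–14=1745, 15–29=10239, 30–44=2552, 45–59=17004, 60–74=3844, 75–89=8214
Scenario B total after 3 periods: 43598
Difference B − A = 43598 − 42803 = 795

795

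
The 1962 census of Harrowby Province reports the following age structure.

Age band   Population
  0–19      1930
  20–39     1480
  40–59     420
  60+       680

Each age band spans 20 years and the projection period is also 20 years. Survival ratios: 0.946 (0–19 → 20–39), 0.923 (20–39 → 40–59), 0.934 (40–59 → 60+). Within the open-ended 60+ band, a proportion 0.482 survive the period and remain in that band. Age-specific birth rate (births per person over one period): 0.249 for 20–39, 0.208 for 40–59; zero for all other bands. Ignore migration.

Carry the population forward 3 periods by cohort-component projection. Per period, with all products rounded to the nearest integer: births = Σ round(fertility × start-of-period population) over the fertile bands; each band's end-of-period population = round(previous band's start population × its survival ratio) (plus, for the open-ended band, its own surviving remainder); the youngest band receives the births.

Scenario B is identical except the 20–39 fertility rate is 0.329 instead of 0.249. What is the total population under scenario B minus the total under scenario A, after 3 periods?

313

[period 1]
Births: 1480 * 0.249 = 369 ; 420 * 0.208 = 87 → 456
20–39: 1930 * 0.946 = 1826
40–59: 1480 * 0.923 = 1366
60+: 420 * 0.934 + 680 * 0.482 = 392 + 328 = 720
→ [456, 1826, 1366, 720]
[period 2]
Births: 1826 * 0.249 = 455 ; 1366 * 0.208 = 284 → 739
20–39: 456 * 0.946 = 431
40–59: 1826 * 0.923 = 1685
60+: 1366 * 0.934 + 720 * 0.482 = 1276 + 347 = 1623
→ [739, 431, 1685, 1623]
[period 3]
Births: 431 * 0.249 = 107 ; 1685 * 0.208 = 350 → 457
20–39: 739 * 0.946 = 699
40–59: 431 * 0.923 = 398
60+: 1685 * 0.934 + 1623 * 0.482 = 1574 + 782 = 2356
→ [457, 699, 398, 2356]
Scenario A total after 3 periods: 3910
Scenario B projection —
[period 1]
Births: 1480 * 0.329 = 487 ; 420 * 0.208 = 87 → 574
20–39: 1930 * 0.946 = 1826
40–59: 1480 * 0.923 = 1366
60+: 420 * 0.934 + 680 * 0.482 = 392 + 328 = 720
→ [574, 1826, 1366, 720]
[period 2]
Births: 1826 * 0.329 = 601 ; 1366 * 0.208 = 284 → 885
20–39: 574 * 0.946 = 543
40–59: 1826 * 0.923 = 1685
60+: 1366 * 0.934 + 720 * 0.482 = 1276 + 347 = 1623
→ [885, 543, 1685, 1623]
[period 3]
Births: 543 * 0.329 = 179 ; 1685 * 0.208 = 350 → 529
20–39: 885 * 0.946 = 837
40–59: 543 * 0.923 = 501
60+: 1685 * 0.934 + 1623 * 0.482 = 1574 + 782 = 2356
→ [529, 837, 501, 2356]
Scenario B total after 3 periods: 4223
Difference B − A = 4223 − 3910 = 313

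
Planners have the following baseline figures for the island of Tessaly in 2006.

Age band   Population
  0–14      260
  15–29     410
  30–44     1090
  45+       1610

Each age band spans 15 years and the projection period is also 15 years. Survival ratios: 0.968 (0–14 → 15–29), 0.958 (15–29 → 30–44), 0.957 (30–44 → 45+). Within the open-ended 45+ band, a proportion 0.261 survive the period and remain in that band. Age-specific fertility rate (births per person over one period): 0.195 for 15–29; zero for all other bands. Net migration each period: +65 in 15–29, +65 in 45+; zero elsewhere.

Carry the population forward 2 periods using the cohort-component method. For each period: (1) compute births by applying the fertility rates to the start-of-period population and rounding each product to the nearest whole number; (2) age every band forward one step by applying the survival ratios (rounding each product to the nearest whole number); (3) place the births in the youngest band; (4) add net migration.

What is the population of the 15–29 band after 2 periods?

(Groups numbered youngest = 1 to oldest = 4.)
— Period 1 —
Births: 410 × 0.195 = 80
Group 2: 260 × 0.968 = 252
Group 3: 410 × 0.958 = 393
Group 4: 1090 × 0.957 + 1610 × 0.261 = 1043 + 420 = 1463
Net migration: Group 2 + 65 → 317; Group 4 + 65 → 1528
End of period: [80, 317, 393, 1528]
— Period 2 —
Births: 317 × 0.195 = 62
Group 2: 80 × 0.968 = 77
Group 3: 317 × 0.958 = 304
Group 4: 393 × 0.957 + 1528 × 0.261 = 376 + 399 = 775
Net migration: Group 2 + 65 → 142; Group 4 + 65 → 840
End of period: [62, 142, 304, 840]

142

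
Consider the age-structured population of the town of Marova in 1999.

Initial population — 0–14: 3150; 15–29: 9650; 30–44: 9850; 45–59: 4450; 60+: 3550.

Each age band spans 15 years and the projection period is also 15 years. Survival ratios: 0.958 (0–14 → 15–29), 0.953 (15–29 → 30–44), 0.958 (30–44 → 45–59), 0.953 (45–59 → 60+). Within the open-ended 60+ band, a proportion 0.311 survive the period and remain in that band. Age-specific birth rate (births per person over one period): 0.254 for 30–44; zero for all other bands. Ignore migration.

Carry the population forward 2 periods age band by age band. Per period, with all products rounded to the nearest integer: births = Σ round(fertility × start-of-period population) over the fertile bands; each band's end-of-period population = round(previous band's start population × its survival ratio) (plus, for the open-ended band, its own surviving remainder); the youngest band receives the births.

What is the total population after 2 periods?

Call the bands 1 to 5, youngest first.
Period 1.
Births: 9850 × 0.254 = 2502
Band 2: 3150 × 0.958 = 3018
Band 3: 9650 × 0.953 = 9196
Band 4: 9850 × 0.958 = 9436
Band 5: 4450 × 0.953 + 3550 × 0.311 = 4241 + 1104 = 5345
End of period: [2502, 3018, 9196, 9436, 5345]
Period 2.
Births: 9196 × 0.254 = 2336
Band 2: 2502 × 0.958 = 2397
Band 3: 3018 × 0.953 = 2876
Band 4: 9196 × 0.958 = 8810
Band 5: 9436 × 0.953 + 5345 × 0.311 = 8993 + 1662 = 10655
End of period: [2336, 2397, 2876, 8810, 10655]
Total after period 2: 2336 + 2397 + 2876 + 8810 + 10655 = 27074

27074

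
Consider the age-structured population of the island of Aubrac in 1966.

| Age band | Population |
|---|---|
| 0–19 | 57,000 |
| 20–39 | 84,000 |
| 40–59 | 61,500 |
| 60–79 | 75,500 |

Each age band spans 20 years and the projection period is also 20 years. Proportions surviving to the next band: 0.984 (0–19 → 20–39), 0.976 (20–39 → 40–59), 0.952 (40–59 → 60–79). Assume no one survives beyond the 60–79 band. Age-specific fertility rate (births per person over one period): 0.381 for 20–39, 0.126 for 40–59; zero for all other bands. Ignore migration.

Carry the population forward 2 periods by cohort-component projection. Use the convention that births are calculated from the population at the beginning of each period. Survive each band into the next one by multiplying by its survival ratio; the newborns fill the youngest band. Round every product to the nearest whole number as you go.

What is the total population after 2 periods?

203608

Period 1:
Births: 84000 * 0.381 = 32004, 61500 * 0.126 = 7749 — total 39753
20–39: 57000 * 0.984 = 56088
40–59: 84000 * 0.976 = 81984
60–79: 61500 * 0.952 = 58548
Population now: 0–19=39753, 20–39=56088, 40–59=81984, 60–79=58548
Period 2:
Births: 56088 * 0.381 = 21370, 81984 * 0.126 = 10330 — total 31700
20–39: 39753 * 0.984 = 39117
40–59: 56088 * 0.976 = 54742
60–79: 81984 * 0.952 = 78049
Population now: 0–19=31700, 20–39=39117, 40–59=54742, 60–79=78049
Total after period 2: 31700 + 39117 + 54742 + 78049 = 203608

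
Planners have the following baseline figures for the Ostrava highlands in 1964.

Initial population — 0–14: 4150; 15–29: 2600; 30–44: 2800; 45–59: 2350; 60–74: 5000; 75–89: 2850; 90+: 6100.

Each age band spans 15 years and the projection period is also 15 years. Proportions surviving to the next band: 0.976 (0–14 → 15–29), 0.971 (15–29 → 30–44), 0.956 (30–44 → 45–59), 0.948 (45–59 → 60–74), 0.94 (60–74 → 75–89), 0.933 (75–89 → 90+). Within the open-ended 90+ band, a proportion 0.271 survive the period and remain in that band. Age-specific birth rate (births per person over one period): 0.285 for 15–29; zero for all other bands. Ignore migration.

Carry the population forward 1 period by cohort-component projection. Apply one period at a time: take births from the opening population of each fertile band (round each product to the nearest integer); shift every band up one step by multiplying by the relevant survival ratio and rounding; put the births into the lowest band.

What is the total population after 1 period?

21233

Call the bands 1 to 7, youngest first.
— Period 1 —
Births: 2600 × 0.285 = 741
Band 2: 4150 × 0.976 = 4050
Band 3: 2600 × 0.971 = 2525
Band 4: 2800 × 0.956 = 2677
Band 5: 2350 × 0.948 = 2228
Band 6: 5000 × 0.94 = 4700
Band 7: 2850 × 0.933 + 6100 × 0.271 = 2659 + 1653 = 4312
Giving 741 / 4050 / 2525 / 2677 / 2228 / 4700 / 4312.
Total after period 1: 741 + 4050 + 2525 + 2677 + 2228 + 4700 + 4312 = 21233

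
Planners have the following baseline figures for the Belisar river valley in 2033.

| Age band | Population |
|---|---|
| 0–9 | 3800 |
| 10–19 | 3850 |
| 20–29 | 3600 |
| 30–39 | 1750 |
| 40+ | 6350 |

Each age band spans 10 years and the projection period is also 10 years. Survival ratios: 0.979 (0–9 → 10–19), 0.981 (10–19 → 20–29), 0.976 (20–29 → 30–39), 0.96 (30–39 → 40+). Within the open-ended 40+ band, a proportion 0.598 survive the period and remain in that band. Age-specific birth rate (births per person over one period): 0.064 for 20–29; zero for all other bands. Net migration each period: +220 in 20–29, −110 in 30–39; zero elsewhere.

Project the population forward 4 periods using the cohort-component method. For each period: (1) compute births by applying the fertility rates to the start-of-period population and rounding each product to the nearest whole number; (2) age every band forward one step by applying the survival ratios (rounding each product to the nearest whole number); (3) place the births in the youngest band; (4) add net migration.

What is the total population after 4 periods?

9092

(Groups numbered youngest = 1 to oldest = 5.)
After projecting period 1:
Births: 3600 × 0.064 = 230
Group 2: 3800 × 0.979 = 3720
Group 3: 3850 × 0.981 = 3777
Group 4: 3600 × 0.976 = 3514
Group 5: 1750 × 0.96 + 6350 × 0.598 = 1680 + 3797 = 5477
Net migration: Group 3 + 220 → 3997; Group 4 − 110 → 3404
Population now: 0–9=230, 10–19=3720, 20–29=3997, 30–39=3404, 40+=5477
After projecting period 2:
Births: 3997 × 0.064 = 256
Group 2: 230 × 0.979 = 225
Group 3: 3720 × 0.981 = 3649
Group 4: 3997 × 0.976 = 3901
Group 5: 3404 × 0.96 + 5477 × 0.598 = 3268 + 3275 = 6543
Net migration: Group 3 + 220 → 3869; Group 4 − 110 → 3791
Population now: 0–9=256, 10–19=225, 20–29=3869, 30–39=3791, 40+=6543
After projecting period 3:
Births: 3869 × 0.064 = 248
Group 2: 256 × 0.979 = 251
Group 3: 225 × 0.981 = 221
Group 4: 3869 × 0.976 = 3776
Group 5: 3791 × 0.96 + 6543 × 0.598 = 3639 + 3913 = 7552
Net migration: Group 3 + 220 → 441; Group 4 − 110 → 3666
Population now: 0–9=248, 10–19=251, 20–29=441, 30–39=3666, 40+=7552
After projecting period 4:
Births: 441 × 0.064 = 28
Group 2: 248 × 0.979 = 243
Group 3: 251 × 0.981 = 246
Group 4: 441 × 0.976 = 430
Group 5: 3666 × 0.96 + 7552 × 0.598 = 3519 + 4516 = 8035
Net migration: Group 3 + 220 → 466; Group 4 − 110 → 320
Population now: 0–9=28, 10–19=243, 20–29=466, 30–39=320, 40+=8035
Total after period 4: 28 + 243 + 466 + 320 + 8035 = 9092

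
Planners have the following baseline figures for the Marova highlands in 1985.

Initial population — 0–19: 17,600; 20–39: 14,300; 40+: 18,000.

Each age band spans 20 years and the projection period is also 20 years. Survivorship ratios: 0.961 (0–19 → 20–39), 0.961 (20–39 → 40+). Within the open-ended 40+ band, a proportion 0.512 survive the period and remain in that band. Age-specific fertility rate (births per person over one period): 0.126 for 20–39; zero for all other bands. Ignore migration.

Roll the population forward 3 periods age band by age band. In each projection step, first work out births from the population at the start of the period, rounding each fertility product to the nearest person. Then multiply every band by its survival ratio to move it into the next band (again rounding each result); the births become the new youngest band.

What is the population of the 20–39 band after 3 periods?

2048

After projecting period 1:
Births: 14300 × 0.126 = 1802
20–39: 17600 × 0.961 = 16914
40+: 14300 × 0.961 + 18000 × 0.512 = 13742 + 9216 = 22958
Giving 1802 / 16914 / 22958.
After projecting period 2:
Births: 16914 × 0.126 = 2131
20–39: 1802 × 0.961 = 1732
40+: 16914 × 0.961 + 22958 × 0.512 = 16254 + 11754 = 28008
Giving 2131 / 1732 / 28008.
After projecting period 3:
Births: 1732 × 0.126 = 218
20–39: 2131 × 0.961 = 2048
40+: 1732 × 0.961 + 28008 × 0.512 = 1664 + 14340 = 16004
Giving 218 / 2048 / 16004.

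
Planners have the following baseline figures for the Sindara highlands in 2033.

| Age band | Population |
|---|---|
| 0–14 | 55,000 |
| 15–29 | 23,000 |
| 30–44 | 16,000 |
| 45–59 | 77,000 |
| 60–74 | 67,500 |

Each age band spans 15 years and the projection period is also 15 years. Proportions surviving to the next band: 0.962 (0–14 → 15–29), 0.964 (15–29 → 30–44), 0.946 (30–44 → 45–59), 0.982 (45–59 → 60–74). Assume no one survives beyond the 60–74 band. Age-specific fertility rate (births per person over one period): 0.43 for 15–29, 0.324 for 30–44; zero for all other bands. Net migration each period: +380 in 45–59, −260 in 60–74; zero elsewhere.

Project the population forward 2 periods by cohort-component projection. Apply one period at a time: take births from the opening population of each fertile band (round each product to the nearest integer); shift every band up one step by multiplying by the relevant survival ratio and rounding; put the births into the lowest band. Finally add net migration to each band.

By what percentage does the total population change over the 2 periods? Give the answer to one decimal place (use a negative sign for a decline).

Period 1:
Births: 23000 × 0.43 = 9890, 16000 × 0.324 = 5184 ⇒ total 15074
15–29: 55000 × 0.962 = 52910
30–44: 23000 × 0.964 = 22172
45–59: 16000 × 0.946 = 15136
60–74: 77000 × 0.982 = 75614
Net migration: 45–59 + 380 → 15516; 60–74 − 260 → 75354
→ [15074, 52910, 22172, 15516, 75354]
Period 2:
Births: 52910 × 0.43 = 22751, 22172 × 0.324 = 7184 ⇒ total 29935
15–29: 15074 × 0.962 = 14501
30–44: 52910 × 0.964 = 51005
45–59: 22172 × 0.946 = 20975
60–74: 15516 × 0.982 = 15237
Net migration: 45–59 + 380 → 21355; 60–74 − 260 → 14977
→ [29935, 14501, 51005, 21355, 14977]
Total: 238500 → 131773; change = -106727; percentage change = -44.7%

-44.7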